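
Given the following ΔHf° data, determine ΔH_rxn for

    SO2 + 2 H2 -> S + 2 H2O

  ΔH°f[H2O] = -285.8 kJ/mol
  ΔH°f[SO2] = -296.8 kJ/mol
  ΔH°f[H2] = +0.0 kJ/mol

Products: 1·(+0.0) + 2·(-285.8) = -571.6
Reactants: 1·(-296.8) + 2·(+0.0) = -296.8
ΔH_rxn = (-571.6) − (-296.8) = -274.8 kJ/mol

ΔH_rxn = -274.8 kJ/mol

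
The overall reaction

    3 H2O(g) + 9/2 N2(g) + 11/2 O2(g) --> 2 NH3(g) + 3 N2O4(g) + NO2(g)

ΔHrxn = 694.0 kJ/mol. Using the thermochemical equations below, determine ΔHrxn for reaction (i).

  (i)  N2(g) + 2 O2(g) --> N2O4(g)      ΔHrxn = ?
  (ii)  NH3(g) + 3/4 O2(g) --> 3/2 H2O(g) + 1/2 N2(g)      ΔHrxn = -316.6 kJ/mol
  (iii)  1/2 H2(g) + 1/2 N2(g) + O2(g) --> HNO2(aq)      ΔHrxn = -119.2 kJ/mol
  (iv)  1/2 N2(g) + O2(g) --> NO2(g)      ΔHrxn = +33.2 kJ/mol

ΔHrxn = 9.2 kJ/mol

(i) × 3: contributes 3·x
(ii) reversed and × 2: (-2)·(-316.6) = +633.2 kJ/mol
(iii): not needed.
(iv) as written: +33.2 kJ/mol
+694.0 = (+633.2) + (+33.2) + 3·x
x = (+694.0 − (+666.4)) / (3) = 9.2 kJ/mol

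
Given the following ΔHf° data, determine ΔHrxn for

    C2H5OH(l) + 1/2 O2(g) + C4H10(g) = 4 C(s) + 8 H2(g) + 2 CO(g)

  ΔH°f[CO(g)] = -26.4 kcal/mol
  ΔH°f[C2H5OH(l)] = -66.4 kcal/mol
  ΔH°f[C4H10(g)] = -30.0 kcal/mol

ΔHrxn = 43.6 kcal/mol

Products: 4·(+0.0) + 8·(+0.0) + 2·(-26.4) = -52.8
Reactants: 1·(-66.4) + 1/2·(+0.0) + 1·(-30.0) = -96.4
ΔHrxn = (-52.8) − (-96.4) = 43.6 kcal/mol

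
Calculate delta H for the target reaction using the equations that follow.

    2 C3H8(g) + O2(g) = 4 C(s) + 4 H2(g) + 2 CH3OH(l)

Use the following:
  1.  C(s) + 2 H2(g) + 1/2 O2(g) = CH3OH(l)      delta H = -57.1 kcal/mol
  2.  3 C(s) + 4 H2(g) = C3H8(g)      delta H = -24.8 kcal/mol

eq. 1 × 2: (2)·(-57.1) = -114.2 kcal/mol
eq. 2 reversed and × 2: (-2)·(-24.8) = +49.6 kcal/mol
delta H = (-114.2) + (+49.6) = -64.6 kcal/mol

delta H = -64.6 kcal/mol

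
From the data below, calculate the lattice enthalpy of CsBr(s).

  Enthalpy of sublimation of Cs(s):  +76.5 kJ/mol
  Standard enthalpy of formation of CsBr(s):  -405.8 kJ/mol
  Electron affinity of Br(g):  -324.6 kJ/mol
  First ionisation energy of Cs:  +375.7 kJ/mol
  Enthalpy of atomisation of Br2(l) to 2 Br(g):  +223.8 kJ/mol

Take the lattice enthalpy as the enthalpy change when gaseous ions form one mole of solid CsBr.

U = -645.3 kJ/mol

ΔHf° = 1·ΔHsub + 1·(ΣIE) + 1/2·D(Br2) + 1·EA + U
-405.8 = 1·(+76.5) + 1·(+375.7) + 1/2·(+223.8) + 1·(-324.6) + U
U = -405.8 − (+239.5) = -645.3 kJ/mol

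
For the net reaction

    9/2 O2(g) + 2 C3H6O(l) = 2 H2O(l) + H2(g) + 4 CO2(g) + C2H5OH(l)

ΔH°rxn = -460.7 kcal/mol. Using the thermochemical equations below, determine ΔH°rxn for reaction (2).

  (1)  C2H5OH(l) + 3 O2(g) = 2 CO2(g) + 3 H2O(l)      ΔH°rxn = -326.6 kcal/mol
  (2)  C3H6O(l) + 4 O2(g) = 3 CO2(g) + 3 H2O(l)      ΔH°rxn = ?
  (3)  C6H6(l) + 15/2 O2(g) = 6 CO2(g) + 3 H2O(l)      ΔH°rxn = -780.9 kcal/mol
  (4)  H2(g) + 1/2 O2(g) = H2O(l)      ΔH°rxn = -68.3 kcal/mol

ΔH°rxn = -427.8 kcal/mol

(1) reversed (C2H5OH(l) must end up as a product): +326.6 kcal/mol
(2) × 2 (×2 to match 2 C3H6O(l) in the target): contributes 2·x
(3): not needed (C6H6(l) appears nowhere else).
(4) reversed (reverse to put H2(g) on the product side): +68.3 kcal/mol
-460.7 = (+326.6) + (+68.3) + 2·x
x = (-460.7 − (+394.9)) / (2) = -427.8 kcal/mol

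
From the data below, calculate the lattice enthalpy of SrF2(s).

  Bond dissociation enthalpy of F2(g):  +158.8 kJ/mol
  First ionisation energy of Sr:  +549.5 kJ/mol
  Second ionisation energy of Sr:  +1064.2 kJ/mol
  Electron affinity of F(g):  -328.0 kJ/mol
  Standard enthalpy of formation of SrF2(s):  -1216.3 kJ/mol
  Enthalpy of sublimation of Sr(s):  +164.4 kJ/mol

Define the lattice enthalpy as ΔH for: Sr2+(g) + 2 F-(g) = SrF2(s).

U = -2497.2 kJ/mol

ΔHf° = 1·ΔHsub + 1·(ΣIE) + 1·D(F2) + 2·EA + U
-1216.3 = 1·(+164.4) + 1·(+1613.7) + 1·(+158.8) + 2·(-328.0) + U
U = -1216.3 − (+1280.9) = -2497.2 kJ/mol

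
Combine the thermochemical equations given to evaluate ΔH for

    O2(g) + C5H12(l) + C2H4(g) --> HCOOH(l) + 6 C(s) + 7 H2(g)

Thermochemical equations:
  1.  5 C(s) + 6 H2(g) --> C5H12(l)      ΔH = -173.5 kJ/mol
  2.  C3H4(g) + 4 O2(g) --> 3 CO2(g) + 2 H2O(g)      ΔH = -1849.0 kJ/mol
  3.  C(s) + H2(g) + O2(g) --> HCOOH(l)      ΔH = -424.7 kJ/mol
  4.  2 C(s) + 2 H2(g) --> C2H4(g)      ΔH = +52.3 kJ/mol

eq. 1 reversed (reverse to put C5H12(l) on the reactant side): +173.5 kJ/mol
eq. 2: not needed (C3H4(g) appears nowhere else).
eq. 3 as written (HCOOH(l) already on the product side): -424.7 kJ/mol
eq. 4 reversed (reverse to put C2H4(g) on the reactant side): -52.3 kJ/mol
ΔH = (+173.5) + (-424.7) + (-52.3) = -303.5 kJ/mol

ΔH = -303.5 kJ/mol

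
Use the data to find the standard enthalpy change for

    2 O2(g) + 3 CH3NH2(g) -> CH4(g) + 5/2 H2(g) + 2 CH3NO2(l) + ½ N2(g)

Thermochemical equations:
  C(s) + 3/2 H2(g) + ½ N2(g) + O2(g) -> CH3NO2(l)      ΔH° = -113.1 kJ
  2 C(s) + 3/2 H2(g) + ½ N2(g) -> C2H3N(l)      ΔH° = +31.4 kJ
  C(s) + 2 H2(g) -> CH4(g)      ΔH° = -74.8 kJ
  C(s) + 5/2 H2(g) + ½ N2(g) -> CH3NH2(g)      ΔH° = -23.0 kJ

equation 1 × 2 (×2 to match 2 CH3NO2(l) in the target): (2)·(-113.1) = -226.2 kJ
equation 2: not needed (C2H3N(l) appears nowhere else).
equation 3 as written (CH4(g) already on the product side): -74.8 kJ
equation 4 reversed and × 3 (reverse to put CH3NH2(g) on the reactant side; scale by 3 for the 3 CH3NH2(g)): (-3)·(-23.0) = +69.0 kJ
Combining the equations, ΔH° = (-226.2) + (-74.8) + (+69.0) = -232.0 kJ

ΔH° = -232.0 kJ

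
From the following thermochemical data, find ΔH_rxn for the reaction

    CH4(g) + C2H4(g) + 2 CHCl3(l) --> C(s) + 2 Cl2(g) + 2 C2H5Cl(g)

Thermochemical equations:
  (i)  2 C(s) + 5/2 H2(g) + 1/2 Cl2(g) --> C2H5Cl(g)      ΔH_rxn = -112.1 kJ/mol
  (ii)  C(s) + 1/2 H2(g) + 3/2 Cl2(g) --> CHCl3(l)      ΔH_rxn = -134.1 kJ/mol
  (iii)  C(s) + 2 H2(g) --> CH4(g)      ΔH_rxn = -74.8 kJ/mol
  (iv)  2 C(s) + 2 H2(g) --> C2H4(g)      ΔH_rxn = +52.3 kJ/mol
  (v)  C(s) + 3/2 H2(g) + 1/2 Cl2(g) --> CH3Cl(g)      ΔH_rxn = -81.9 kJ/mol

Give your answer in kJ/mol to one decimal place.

ΔH_rxn = 66.5 kJ/mol

(i) × 2: (2)·(-112.1) = -224.2 kJ/mol
(ii) reversed and × 2: (-2)·(-134.1) = +268.2 kJ/mol
(iii) reversed: +74.8 kJ/mol
(iv) reversed: -52.3 kJ/mol
(v): not needed.
Summing the manipulated equations, ΔH_rxn = (2)·(-112.1) + (-2)·(-134.1) + (-1)·(-74.8) + (-1)·(+52.3) = 66.5 kJ/mol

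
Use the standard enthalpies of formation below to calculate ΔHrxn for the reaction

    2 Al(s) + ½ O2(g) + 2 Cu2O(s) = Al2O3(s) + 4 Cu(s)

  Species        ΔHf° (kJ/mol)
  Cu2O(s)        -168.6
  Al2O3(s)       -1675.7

ΔH°rxn = Σ nΔHf°(products) − Σ nΔHf°(reactants).
Products: 1·(-1675.7) + 4·(+0.0) = -1675.7
Reactants: 2·(+0.0) + 1/2·(+0.0) + 2·(-168.6) = -337.2
ΔHrxn = (-1675.7) − (-337.2) = -1338.5 kJ/mol

ΔHrxn = -1338.5 kJ/mol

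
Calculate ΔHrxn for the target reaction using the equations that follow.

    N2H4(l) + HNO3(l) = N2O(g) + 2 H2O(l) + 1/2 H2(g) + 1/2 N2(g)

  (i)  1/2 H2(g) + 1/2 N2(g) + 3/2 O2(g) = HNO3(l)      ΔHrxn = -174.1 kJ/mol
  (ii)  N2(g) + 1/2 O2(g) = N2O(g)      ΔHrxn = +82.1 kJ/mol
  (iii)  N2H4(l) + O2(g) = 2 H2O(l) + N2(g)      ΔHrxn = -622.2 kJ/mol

(i) reversed: +174.1 kJ/mol
(ii) as written: +82.1 kJ/mol
(iii) as written: -622.2 kJ/mol
ΔHrxn = (+174.1) + (+82.1) + (-622.2) = -366.0 kJ/mol

ΔHrxn = -366.0 kJ/mol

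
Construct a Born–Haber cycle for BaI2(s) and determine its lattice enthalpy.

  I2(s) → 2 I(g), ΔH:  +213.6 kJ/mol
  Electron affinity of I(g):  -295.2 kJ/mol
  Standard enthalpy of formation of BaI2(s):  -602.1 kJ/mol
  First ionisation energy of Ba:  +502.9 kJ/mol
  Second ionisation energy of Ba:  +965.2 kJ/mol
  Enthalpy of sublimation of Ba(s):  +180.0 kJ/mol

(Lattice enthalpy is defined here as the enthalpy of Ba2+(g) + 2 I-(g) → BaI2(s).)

U = -1873.4 kJ/mol

ΔHf° = 1·ΔHsub + 1·(ΣIE) + 1·D(I2) + 2·EA + U
-602.1 = 1·(+180.0) + 1·(+1468.1) + 1·(+213.6) + 2·(-295.2) + U
U = -602.1 − (+1271.3) = -1873.4 kJ/mol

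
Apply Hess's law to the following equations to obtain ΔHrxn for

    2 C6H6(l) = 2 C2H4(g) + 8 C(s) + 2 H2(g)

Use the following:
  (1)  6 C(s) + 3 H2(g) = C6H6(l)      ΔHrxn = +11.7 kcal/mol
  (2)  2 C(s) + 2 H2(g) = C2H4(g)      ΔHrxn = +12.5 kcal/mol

ΔHrxn = 1.6 kcal/mol

(1) reversed and × 2 (reverse to put C6H6(l) on the reactant side; ×2 to match 2 C6H6(l) in the target): (-2)·(+11.7) = -23.4 kcal/mol
(2) × 2 (×2 to match 2 C2H4(g) in the target): (2)·(+12.5) = +25.0 kcal/mol
Summing the manipulated equations, ΔHrxn = (-2)·(+11.7) + (2)·(+12.5) = 1.6 kcal/mol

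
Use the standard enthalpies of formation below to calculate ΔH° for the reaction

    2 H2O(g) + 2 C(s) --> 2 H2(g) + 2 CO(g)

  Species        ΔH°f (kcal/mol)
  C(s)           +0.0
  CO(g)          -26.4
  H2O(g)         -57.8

Products: 2·(+0.0) + 2·(-26.4) = -52.8
Reactants: 2·(-57.8) + 2·(+0.0) = -115.6
ΔH° = (-52.8) − (-115.6) = 62.8 kcal/mol

ΔH° = 62.8 kcal/mol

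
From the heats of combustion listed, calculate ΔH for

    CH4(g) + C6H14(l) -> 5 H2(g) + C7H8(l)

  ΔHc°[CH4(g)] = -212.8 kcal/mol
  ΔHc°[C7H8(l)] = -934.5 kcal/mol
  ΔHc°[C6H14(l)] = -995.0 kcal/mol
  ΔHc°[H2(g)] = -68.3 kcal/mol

With combustion enthalpies, reactants minus products:
= [1·(-212.8) + 1·(-995.0)] − [5·(-68.3) + 1·(-934.5)]
= 68.2 kcal/mol

ΔH = 68.2 kcal/mol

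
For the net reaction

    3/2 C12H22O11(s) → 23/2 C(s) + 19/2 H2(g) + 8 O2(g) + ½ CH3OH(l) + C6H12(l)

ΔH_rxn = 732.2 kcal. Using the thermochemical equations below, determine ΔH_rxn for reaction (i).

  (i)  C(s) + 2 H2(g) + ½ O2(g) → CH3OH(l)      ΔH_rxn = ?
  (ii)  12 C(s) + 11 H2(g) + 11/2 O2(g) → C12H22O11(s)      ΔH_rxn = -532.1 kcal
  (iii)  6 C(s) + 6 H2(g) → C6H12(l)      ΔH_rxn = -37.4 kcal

ΔH_rxn = -57.1 kcal

(i) × 1/2: contributes 1/2·x
(ii) reversed and × 3/2: (-3/2)·(-532.1) = +798.15 kcal
(iii) as written: -37.4 kcal
+732.2 = (+798.15) + (-37.4) + 1/2·x
x = (+732.2 − (+760.75)) / (1/2) = -57.1 kcal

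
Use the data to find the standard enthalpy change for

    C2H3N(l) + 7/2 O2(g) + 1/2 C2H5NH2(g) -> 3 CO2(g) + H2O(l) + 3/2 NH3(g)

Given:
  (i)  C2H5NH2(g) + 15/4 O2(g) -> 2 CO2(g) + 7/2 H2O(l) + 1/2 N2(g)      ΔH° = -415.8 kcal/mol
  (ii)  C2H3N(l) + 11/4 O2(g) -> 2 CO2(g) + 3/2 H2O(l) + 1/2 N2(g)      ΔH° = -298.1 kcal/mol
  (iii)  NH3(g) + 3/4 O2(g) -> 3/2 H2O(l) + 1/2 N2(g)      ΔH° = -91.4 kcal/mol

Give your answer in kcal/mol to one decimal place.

ΔH° = -368.9 kcal/mol

(i) × 1/2: (1/2)·(-415.8) = -207.9 kcal/mol
(ii) as written: -298.1 kcal/mol
(iii) reversed and × 3/2: (-3/2)·(-91.4) = +137.1 kcal/mol
By Hess's law, ΔH° = (-207.9) + (-298.1) + (+137.1) = -368.9 kcal/mol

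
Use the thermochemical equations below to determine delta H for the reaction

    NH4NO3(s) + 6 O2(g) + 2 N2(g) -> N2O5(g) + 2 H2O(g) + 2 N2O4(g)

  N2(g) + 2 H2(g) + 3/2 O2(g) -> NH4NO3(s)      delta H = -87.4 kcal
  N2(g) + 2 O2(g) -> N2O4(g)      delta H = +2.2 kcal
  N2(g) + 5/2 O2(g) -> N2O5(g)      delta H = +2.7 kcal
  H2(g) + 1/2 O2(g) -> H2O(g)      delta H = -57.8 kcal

equation 1 reversed (reverse to put NH4NO3(s) on the reactant side): +87.4 kcal
equation 2 × 2 (×2 to match 2 N2O4(g) in the target): (2)·(+2.2) = +4.4 kcal
equation 3 as written (N2O5(g) already on the product side): +2.7 kcal
equation 4 × 2 (×2 to match 2 H2O(g) in the target): (2)·(-57.8) = -115.6 kcal
delta H = (+87.4) + (+4.4) + (+2.7) + (-115.6) = -21.1 kcal

delta H = -21.1 kcal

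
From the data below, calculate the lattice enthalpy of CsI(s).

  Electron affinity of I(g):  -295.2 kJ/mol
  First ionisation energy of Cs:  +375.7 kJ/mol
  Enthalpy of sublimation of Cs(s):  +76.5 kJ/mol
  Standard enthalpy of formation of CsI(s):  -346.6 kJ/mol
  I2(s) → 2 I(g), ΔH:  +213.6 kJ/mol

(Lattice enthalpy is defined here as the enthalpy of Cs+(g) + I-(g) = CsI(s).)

ΔHf° = 1·ΔHsub + 1·(ΣIE) + 1/2·D(I2) + 1·EA + U
-346.6 = 1·(+76.5) + 1·(+375.7) + 1/2·(+213.6) + 1·(-295.2) + U
U = -346.6 − (+263.8) = -610.4 kJ/mol

U = -610.4 kJ/mol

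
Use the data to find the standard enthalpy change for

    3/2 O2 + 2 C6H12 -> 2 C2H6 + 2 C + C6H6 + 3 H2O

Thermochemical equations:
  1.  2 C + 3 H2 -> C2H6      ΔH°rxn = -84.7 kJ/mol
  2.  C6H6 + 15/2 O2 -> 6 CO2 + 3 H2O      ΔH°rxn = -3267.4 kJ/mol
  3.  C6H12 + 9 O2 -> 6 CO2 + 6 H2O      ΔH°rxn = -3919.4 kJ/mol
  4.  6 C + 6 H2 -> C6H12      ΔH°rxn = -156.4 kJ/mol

ΔH°rxn = -665.0 kJ/mol

eq. 1 × 2 (×2 to match 2 C2H6 in the target): (2)·(-84.7) = -169.4 kJ/mol
eq. 2 reversed (reverse to put C6H6 on the product side): +3267.4 kJ/mol
eq. 3 as written: -3919.4 kJ/mol
eq. 4 reversed: +156.4 kJ/mol
Combining the equations, ΔH°rxn = (-169.4) + (+3267.4) + (-3919.4) + (+156.4) = -665.0 kJ/mol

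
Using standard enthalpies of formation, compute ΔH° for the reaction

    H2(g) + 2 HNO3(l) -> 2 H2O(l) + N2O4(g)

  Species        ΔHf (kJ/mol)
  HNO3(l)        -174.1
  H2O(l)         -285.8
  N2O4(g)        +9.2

Products: 2·(-285.8) + 1·(+9.2) = -562.4
Reactants: 1·(+0.0) + 2·(-174.1) = -348.2
ΔH° = (-562.4) − (-348.2) = -214.2 kJ/mol

ΔH° = -214.2 kJ/mol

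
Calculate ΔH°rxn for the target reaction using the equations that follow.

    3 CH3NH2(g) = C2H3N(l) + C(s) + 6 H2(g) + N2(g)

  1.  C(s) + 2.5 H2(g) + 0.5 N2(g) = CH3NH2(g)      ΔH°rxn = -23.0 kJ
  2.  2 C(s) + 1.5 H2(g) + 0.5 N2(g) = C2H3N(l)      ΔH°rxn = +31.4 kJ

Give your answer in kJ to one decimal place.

ΔH°rxn = 100.4 kJ

eq. 1 reversed and × 3 (reverse to put CH3NH2(g) on the reactant side; scale by 3 for the 3 CH3NH2(g)): (-3)·(-23.0) = +69.0 kJ
eq. 2 as written (C2H3N(l) already on the product side): +31.4 kJ
Combining the equations, ΔH°rxn = (-3)·(-23.0) + (1)·(+31.4) = 100.4 kJ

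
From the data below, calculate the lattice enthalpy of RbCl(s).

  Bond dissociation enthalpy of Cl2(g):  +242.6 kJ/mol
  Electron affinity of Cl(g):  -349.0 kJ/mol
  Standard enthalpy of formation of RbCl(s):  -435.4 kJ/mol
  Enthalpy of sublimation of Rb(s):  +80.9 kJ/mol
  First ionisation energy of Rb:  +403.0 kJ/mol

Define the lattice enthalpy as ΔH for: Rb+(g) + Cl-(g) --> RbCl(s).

ΔHf° = 1·ΔHsub + 1·(ΣIE) + 1/2·D(Cl2) + 1·EA + U
-435.4 = 1·(+80.9) + 1·(+403.0) + 1/2·(+242.6) + 1·(-349.0) + U
U = -435.4 − (+256.2) = -691.6 kJ/mol

U = -691.6 kJ/mol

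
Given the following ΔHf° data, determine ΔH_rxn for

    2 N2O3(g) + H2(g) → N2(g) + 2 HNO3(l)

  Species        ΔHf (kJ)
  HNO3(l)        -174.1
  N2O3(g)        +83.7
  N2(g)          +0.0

Products: 1·(+0.0) + 2·(-174.1) = -348.2
Reactants: 2·(+83.7) + 1·(+0.0) = +167.4
ΔH_rxn = (-348.2) − (+167.4) = -515.6 kJ

ΔH_rxn = -515.6 kJ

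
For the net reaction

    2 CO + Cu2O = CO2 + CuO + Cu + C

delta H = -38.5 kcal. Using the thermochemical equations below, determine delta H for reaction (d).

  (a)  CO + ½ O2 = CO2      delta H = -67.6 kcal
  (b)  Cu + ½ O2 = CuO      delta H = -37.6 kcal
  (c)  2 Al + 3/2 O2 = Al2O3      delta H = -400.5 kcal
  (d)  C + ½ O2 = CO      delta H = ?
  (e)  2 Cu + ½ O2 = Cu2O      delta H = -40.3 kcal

(a) as written (CO2 already on the product side): -67.6 kcal
(b) as written (CuO already on the product side): -37.6 kcal
(c): not needed (Al2O3 appears nowhere else).
(d) reversed (reverse to put C on the product side): contributes −x
(e) reversed (reverse to put Cu2O on the reactant side): +40.3 kcal
-38.5 = (-67.6) + (-37.6) + (+40.3) − x
x = (-38.5 − (-64.9)) / (-1) = -26.4 kcal

delta H = -26.4 kcal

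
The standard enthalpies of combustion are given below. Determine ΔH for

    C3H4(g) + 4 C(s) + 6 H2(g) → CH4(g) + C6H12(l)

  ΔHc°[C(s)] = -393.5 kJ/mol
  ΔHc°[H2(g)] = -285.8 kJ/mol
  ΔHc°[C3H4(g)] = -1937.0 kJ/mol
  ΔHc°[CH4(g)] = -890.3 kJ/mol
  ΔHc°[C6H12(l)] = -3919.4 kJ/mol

With combustion enthalpies, reactants minus products:
= [1·(-1937.0) + 4·(-393.5) + 6·(-285.8)] − [1·(-890.3) + 1·(-3919.4)]
= -416.1 kJ/mol

ΔH = -416.1 kJ/mol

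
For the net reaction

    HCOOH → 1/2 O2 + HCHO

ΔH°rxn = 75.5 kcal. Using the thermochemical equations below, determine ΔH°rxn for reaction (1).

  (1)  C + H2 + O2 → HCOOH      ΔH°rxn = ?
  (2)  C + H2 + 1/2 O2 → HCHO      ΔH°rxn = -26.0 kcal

(1) reversed: contributes −x
(2) as written: -26.0 kcal
+75.5 = (-26.0) − x
x = (+75.5 − (-26.0)) / (-1) = -101.5 kcal

ΔH°rxn = -101.5 kcal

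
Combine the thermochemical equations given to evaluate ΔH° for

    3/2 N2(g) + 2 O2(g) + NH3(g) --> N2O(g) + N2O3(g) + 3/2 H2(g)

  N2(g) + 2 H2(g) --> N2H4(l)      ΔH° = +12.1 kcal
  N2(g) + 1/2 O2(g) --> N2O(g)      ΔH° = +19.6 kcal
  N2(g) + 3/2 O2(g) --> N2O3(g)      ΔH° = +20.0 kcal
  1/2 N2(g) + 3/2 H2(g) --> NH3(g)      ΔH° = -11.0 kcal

equation 1: not needed.
equation 2 as written: +19.6 kcal
equation 3 as written: +20.0 kcal
equation 4 reversed: +11.0 kcal
Summing the manipulated equations, ΔH° = (+19.6) + (+20.0) + (+11.0) = 50.6 kcal

ΔH° = 50.6 kcal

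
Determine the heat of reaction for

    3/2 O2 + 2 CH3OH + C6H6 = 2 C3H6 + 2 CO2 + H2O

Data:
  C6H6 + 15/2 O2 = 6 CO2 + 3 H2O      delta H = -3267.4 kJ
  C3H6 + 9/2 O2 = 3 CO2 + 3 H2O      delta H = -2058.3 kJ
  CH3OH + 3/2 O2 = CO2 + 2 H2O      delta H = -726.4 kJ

delta H = -603.6 kJ

equation 1 as written: -3267.4 kJ
equation 2 reversed and × 2: (-2)·(-2058.3) = +4116.6 kJ
equation 3 × 2: (2)·(-726.4) = -1452.8 kJ
Summing the manipulated equations, delta H = (1)·(-3267.4) + (-2)·(-2058.3) + (2)·(-726.4) = -603.6 kJ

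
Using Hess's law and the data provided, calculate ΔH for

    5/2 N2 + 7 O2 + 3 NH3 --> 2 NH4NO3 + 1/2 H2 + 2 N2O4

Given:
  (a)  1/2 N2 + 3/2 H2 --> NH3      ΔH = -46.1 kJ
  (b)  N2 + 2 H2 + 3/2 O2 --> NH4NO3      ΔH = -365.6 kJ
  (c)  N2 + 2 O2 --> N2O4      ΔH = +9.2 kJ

(a) reversed and × 3 (reverse to put NH3 on the reactant side; ×3 to match 3 NH3 in the target): (-3)·(-46.1) = +138.3 kJ
(b) × 2 (×2 to match 2 NH4NO3 in the target): (2)·(-365.6) = -731.2 kJ
(c) × 2 (scale by 2 for the 2 N2O4): (2)·(+9.2) = +18.4 kJ
ΔH = (+138.3) + (-731.2) + (+18.4) = -574.5 kJ

ΔH = -574.5 kJ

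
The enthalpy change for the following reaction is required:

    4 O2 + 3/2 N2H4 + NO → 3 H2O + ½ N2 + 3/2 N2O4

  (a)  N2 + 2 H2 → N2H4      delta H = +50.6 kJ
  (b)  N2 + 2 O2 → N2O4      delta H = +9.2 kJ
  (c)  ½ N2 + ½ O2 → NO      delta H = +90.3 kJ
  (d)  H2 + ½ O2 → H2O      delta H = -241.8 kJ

(a) reversed and × 3/2: (-3/2)·(+50.6) = -75.9 kJ
(b) × 3/2: (3/2)·(+9.2) = +13.8 kJ
(c) reversed: -90.3 kJ
(d) × 3: (3)·(-241.8) = -725.4 kJ
delta H = (-75.9) + (+13.8) + (-90.3) + (-725.4) = -877.8 kJ

delta H = -877.8 kJ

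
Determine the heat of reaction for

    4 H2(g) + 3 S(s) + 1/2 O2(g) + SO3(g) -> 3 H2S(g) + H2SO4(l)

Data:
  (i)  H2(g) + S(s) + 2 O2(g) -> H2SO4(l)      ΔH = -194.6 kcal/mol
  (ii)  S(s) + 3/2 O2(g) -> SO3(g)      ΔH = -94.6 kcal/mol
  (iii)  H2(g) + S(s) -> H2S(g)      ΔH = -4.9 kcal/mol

(i) as written (H2SO4(l) already on the product side): -194.6 kcal/mol
(ii) reversed (SO3(g) must end up as a reactant): +94.6 kcal/mol
(iii) × 3 (×3 to match 3 H2S(g) in the target): (3)·(-4.9) = -14.7 kcal/mol
ΔH = (-194.6) + (+94.6) + (-14.7) = -114.7 kcal/mol

ΔH = -114.7 kcal/mol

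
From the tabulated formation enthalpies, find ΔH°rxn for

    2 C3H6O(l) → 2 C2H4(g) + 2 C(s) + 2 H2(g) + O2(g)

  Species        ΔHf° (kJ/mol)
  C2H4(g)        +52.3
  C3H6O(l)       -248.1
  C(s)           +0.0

ΔH°rxn = Σ nΔHf°(products) − Σ nΔHf°(reactants).
Products: 2·(+52.3) + 2·(+0.0) + 2·(+0.0) + 1·(+0.0) = +104.6
Reactants: 2·(-248.1) = -496.2
ΔH°rxn = (+104.6) − (-496.2) = 600.8 kJ/mol

ΔH°rxn = 600.8 kJ/mol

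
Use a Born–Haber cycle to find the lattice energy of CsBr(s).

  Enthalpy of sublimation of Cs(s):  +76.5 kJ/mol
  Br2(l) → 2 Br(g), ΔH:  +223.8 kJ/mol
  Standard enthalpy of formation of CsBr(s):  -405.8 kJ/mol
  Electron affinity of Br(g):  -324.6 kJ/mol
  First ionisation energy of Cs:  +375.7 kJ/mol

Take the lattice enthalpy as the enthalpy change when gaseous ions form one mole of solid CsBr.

ΔHf° = 1·ΔHsub + 1·(ΣIE) + 1/2·D(Br2) + 1·EA + U
-405.8 = 1·(+76.5) + 1·(+375.7) + 1/2·(+223.8) + 1·(-324.6) + U
U = -405.8 − (+239.5) = -645.3 kJ/mol

U = -645.3 kJ/mol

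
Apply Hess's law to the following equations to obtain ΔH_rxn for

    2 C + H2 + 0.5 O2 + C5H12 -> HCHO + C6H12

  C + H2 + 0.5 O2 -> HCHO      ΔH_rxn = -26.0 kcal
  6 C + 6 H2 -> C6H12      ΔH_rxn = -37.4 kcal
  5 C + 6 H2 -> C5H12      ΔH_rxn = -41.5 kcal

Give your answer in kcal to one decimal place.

equation 1 as written (HCHO already on the product side): -26.0 kcal
equation 2 as written (C6H12 already on the product side): -37.4 kcal
equation 3 reversed (C5H12 must end up as a reactant): +41.5 kcal
ΔH_rxn = (-26.0) + (-37.4) + (+41.5) = -21.9 kcal

ΔH_rxn = -21.9 kcal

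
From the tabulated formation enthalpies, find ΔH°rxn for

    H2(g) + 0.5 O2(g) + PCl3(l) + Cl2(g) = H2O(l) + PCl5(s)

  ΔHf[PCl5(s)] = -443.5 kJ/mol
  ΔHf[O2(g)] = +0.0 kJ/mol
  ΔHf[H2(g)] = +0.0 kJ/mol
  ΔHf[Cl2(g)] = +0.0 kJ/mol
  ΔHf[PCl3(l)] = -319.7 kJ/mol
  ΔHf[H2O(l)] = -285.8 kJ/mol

ΔH°rxn = Σ nΔHf°(products) − Σ nΔHf°(reactants).
Products: 1·(-285.8) + 1·(-443.5) = -729.3
Reactants: 1·(+0.0) + 1/2·(+0.0) + 1·(-319.7) + 1·(+0.0) = -319.7
ΔH°rxn = (-729.3) − (-319.7) = -409.6 kJ/mol

ΔH°rxn = -409.6 kJ/mol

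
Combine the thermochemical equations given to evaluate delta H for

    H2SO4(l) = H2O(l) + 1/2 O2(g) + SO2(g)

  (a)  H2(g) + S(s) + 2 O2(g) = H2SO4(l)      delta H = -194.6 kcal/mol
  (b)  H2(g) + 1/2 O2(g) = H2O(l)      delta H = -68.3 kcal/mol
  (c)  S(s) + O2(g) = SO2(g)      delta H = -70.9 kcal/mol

(a) reversed (reverse to put H2SO4(l) on the reactant side): +194.6 kcal/mol
(b) as written (H2O(l) already on the product side): -68.3 kcal/mol
(c) as written (SO2(g) already on the product side): -70.9 kcal/mol
Summing the manipulated equations, delta H = (-1)·(-194.6) + (1)·(-68.3) + (1)·(-70.9) = 55.4 kcal/mol

delta H = 55.4 kcal/mol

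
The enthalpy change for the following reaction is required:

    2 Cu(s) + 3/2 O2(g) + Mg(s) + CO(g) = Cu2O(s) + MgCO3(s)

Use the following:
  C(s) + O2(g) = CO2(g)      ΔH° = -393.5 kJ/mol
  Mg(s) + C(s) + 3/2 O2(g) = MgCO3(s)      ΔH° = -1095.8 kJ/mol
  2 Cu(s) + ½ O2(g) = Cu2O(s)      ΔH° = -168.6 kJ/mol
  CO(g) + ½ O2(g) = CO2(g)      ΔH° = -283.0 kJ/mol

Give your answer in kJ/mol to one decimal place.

equation 1 reversed: +393.5 kJ/mol
equation 2 as written: -1095.8 kJ/mol
equation 3 as written: -168.6 kJ/mol
equation 4 as written: -283.0 kJ/mol
Summing the manipulated equations, ΔH° = (-1)·(-393.5) + (1)·(-1095.8) + (1)·(-168.6) + (1)·(-283.0) = -1153.9 kJ/mol

ΔH° = -1153.9 kJ/mol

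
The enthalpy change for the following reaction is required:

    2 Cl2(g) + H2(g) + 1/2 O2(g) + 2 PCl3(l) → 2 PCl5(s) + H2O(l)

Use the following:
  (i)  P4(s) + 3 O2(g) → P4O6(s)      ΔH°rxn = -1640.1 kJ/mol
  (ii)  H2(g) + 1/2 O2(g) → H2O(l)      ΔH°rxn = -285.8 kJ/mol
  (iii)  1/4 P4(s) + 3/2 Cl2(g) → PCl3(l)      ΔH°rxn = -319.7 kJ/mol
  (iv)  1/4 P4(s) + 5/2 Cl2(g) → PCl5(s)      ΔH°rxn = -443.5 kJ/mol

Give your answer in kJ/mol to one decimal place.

(i): not needed (P4O6(s) appears nowhere else).
(ii) as written (H2O(l) already on the product side): -285.8 kJ/mol
(iii) reversed and × 2 (reverse to put PCl3(l) on the reactant side; scale by 2 for the 2 PCl3(l)): (-2)·(-319.7) = +639.4 kJ/mol
(iv) × 2 (×2 to match 2 PCl5(s) in the target): (2)·(-443.5) = -887.0 kJ/mol
ΔH°rxn = (-285.8) + (+639.4) + (-887.0) = -533.4 kJ/mol

ΔH°rxn = -533.4 kJ/mol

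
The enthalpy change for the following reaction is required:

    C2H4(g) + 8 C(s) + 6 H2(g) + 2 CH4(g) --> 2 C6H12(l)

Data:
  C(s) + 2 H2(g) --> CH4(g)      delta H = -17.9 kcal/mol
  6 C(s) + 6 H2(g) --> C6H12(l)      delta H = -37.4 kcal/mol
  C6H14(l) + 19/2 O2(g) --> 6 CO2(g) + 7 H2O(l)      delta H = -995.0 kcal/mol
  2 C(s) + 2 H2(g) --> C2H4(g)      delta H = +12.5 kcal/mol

delta H = -51.5 kcal/mol

equation 1 reversed and × 2 (CH4(g) must end up as a reactant; scale by 2 for the 2 CH4(g)): (-2)·(-17.9) = +35.8 kcal/mol
equation 2 × 2 (scale by 2 for the 2 C6H12(l)): (2)·(-37.4) = -74.8 kcal/mol
equation 3: not needed (O2(g) appears nowhere else).
equation 4 reversed (C2H4(g) must end up as a reactant): -12.5 kcal/mol
delta H = (-2)·(-17.9) + (2)·(-37.4) + (-1)·(+12.5) = -51.5 kcal/mol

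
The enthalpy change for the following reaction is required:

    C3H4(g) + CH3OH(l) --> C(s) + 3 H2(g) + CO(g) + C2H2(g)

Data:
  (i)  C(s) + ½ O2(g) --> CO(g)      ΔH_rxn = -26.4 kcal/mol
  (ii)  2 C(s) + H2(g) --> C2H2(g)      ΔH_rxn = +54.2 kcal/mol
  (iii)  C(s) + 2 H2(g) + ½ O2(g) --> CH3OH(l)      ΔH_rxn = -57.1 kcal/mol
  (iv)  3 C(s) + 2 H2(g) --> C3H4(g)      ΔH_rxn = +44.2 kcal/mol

ΔH_rxn = 40.7 kcal/mol

(i) as written (CO(g) already on the product side): -26.4 kcal/mol
(ii) as written (C2H2(g) already on the product side): +54.2 kcal/mol
(iii) reversed (reverse to put CH3OH(l) on the reactant side): +57.1 kcal/mol
(iv) reversed (reverse to put C3H4(g) on the reactant side): -44.2 kcal/mol
ΔH_rxn = (1)·(-26.4) + (1)·(+54.2) + (-1)·(-57.1) + (-1)·(+44.2) = 40.7 kcal/mol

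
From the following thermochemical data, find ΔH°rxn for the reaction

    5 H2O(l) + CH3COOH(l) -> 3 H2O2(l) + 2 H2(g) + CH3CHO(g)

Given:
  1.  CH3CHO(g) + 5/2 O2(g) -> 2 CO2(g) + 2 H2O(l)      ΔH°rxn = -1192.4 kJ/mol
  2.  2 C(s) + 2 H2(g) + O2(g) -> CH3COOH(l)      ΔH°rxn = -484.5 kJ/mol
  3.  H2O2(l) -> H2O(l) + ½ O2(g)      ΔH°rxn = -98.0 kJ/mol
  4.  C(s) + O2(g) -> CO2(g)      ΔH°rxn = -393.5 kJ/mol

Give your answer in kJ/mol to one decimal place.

eq. 1 reversed (CH3CHO(g) must end up as a product): +1192.4 kJ/mol
eq. 2 reversed (reverse to put CH3COOH(l) on the reactant side): +484.5 kJ/mol
eq. 3 reversed and × 3 (reverse to put H2O2(l) on the product side; ×3 to match 3 H2O2(l) in the target): (-3)·(-98.0) = +294.0 kJ/mol
eq. 4 × 2: (2)·(-393.5) = -787.0 kJ/mol
ΔH°rxn = (+1192.4) + (+484.5) + (+294.0) + (-787.0) = 1183.9 kJ/mol

ΔH°rxn = 1183.9 kJ/mol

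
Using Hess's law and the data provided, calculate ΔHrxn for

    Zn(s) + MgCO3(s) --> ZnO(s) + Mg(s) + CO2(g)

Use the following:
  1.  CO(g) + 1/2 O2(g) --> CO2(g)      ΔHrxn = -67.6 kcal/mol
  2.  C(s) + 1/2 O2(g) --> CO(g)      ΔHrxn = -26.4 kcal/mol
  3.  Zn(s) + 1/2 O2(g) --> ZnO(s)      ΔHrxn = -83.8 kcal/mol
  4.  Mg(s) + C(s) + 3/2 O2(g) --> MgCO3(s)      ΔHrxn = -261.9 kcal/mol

ΔHrxn = 84.1 kcal/mol

eq. 1 as written: -67.6 kcal/mol
eq. 2 as written: -26.4 kcal/mol
eq. 3 as written: -83.8 kcal/mol
eq. 4 reversed: +261.9 kcal/mol
By Hess's law, ΔHrxn = (1)·(-67.6) + (1)·(-26.4) + (1)·(-83.8) + (-1)·(-261.9) = 84.1 kcal/mol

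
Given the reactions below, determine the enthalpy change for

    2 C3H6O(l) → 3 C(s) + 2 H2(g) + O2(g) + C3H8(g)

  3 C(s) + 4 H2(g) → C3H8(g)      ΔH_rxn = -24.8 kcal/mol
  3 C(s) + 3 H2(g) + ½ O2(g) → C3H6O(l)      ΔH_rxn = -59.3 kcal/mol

equation 1 as written: -24.8 kcal/mol
equation 2 reversed and × 2: (-2)·(-59.3) = +118.6 kcal/mol
Since enthalpy is a state function, ΔH_rxn = (-24.8) + (+118.6) = 93.8 kcal/mol

ΔH_rxn = 93.8 kcal/mol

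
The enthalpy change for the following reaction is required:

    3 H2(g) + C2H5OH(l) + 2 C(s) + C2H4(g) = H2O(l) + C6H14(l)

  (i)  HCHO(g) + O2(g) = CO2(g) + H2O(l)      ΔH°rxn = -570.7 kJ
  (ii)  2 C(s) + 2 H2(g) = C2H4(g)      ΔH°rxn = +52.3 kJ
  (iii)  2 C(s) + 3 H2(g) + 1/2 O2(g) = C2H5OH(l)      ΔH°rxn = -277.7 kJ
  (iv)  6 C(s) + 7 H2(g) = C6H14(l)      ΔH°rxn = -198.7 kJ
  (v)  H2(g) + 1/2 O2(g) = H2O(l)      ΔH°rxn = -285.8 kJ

(i): not needed (HCHO(g) appears nowhere else).
(ii) reversed (reverse to put C2H4(g) on the reactant side): -52.3 kJ
(iii) reversed (reverse to put C2H5OH(l) on the reactant side): +277.7 kJ
(iv) as written (C6H14(l) already on the product side): -198.7 kJ
(v) as written: -285.8 kJ
Combining the equations, ΔH°rxn = (-52.3) + (+277.7) + (-198.7) + (-285.8) = -259.1 kJ

ΔH°rxn = -259.1 kJ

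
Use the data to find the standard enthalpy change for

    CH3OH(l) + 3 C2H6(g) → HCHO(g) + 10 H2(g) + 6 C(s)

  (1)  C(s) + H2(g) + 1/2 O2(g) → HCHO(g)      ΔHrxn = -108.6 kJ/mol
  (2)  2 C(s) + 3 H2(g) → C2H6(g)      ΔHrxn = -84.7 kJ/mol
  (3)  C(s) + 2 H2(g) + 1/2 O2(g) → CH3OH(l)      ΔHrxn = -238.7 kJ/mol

(1) as written (HCHO(g) already on the product side): -108.6 kJ/mol
(2) reversed and × 3 (reverse to put C2H6(g) on the reactant side; ×3 to match 3 C2H6(g) in the target): (-3)·(-84.7) = +254.1 kJ/mol
(3) reversed (reverse to put CH3OH(l) on the reactant side): +238.7 kJ/mol
Summing the manipulated equations, ΔHrxn = (1)·(-108.6) + (-3)·(-84.7) + (-1)·(-238.7) = 384.2 kJ/mol

ΔHrxn = 384.2 kJ/mol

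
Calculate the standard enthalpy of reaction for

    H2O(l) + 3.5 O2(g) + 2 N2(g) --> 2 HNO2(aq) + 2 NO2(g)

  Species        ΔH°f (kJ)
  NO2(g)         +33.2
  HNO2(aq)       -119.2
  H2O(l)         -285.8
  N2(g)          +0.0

ΔH° = 113.8 kJ

Products: 2·(-119.2) + 2·(+33.2) = -172.0
Reactants: 1·(-285.8) + 7/2·(+0.0) + 2·(+0.0) = -285.8
ΔH° = (-172.0) − (-285.8) = 113.8 kJ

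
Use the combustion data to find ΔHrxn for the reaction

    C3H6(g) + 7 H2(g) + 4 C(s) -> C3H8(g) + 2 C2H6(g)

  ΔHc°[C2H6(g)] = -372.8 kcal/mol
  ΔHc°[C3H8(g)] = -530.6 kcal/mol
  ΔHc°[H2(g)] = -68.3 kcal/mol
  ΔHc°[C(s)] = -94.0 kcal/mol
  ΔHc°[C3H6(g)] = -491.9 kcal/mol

ΔHrxn = -69.8 kcal/mol

With combustion enthalpies, reactants minus products:
= [1·(-491.9) + 7·(-68.3) + 4·(-94.0)] − [1·(-530.6) + 2·(-372.8)]
= -69.8 kcal/mol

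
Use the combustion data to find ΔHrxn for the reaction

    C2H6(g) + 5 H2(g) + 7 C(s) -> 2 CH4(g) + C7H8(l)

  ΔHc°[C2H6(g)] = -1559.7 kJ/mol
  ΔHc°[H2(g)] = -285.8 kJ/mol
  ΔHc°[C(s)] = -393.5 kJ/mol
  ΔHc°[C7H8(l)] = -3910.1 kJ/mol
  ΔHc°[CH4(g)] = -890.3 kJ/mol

Using ΔH = Σ nΔHc°(reactants) − Σ nΔHc°(products):
= [1·(-1559.7) + 5·(-285.8) + 7·(-393.5)] − [2·(-890.3) + 1·(-3910.1)]
= -52.5 kJ/mol

ΔHrxn = -52.5 kJ/mol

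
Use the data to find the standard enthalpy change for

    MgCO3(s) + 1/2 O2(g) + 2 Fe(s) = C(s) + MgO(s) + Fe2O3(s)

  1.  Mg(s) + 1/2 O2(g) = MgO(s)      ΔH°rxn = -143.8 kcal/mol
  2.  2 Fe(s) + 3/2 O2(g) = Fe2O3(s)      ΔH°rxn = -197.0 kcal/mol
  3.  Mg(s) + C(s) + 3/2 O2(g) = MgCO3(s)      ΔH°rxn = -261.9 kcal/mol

ΔH°rxn = -78.9 kcal/mol

eq. 1 as written: -143.8 kcal/mol
eq. 2 as written: -197.0 kcal/mol
eq. 3 reversed: +261.9 kcal/mol
ΔH°rxn = (-143.8) + (-197.0) + (+261.9) = -78.9 kcal/mol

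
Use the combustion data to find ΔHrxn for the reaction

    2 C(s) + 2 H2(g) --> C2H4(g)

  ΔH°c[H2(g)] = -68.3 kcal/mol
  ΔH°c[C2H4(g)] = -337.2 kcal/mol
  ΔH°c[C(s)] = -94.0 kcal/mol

ΔHrxn = 12.6 kcal/mol

With combustion enthalpies, reactants minus products:
= [2·(-94.0) + 2·(-68.3)] − [1·(-337.2)]
= 12.6 kcal/mol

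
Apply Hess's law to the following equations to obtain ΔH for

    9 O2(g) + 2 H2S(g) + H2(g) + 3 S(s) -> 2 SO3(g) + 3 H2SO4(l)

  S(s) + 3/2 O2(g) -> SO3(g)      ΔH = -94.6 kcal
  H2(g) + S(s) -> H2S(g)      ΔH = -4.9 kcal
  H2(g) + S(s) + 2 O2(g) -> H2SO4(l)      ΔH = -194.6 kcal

ΔH = -763.2 kcal

equation 1 × 2: (2)·(-94.6) = -189.2 kcal
equation 2 reversed and × 2: (-2)·(-4.9) = +9.8 kcal
equation 3 × 3: (3)·(-194.6) = -583.8 kcal
ΔH = (2)·(-94.6) + (-2)·(-4.9) + (3)·(-194.6) = -763.2 kcal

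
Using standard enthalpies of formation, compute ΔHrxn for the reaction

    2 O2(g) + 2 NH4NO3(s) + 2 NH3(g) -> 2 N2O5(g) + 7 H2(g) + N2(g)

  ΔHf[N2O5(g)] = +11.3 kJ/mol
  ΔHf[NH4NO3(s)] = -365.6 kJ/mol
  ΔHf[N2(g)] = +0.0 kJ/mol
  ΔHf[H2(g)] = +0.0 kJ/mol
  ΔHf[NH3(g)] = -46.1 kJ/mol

Products: 2·(+11.3) + 7·(+0.0) + 1·(+0.0) = +22.6
Reactants: 2·(+0.0) + 2·(-365.6) + 2·(-46.1) = -823.4
ΔHrxn = (+22.6) − (-823.4) = 846.0 kJ/mol

ΔHrxn = 846.0 kJ/mol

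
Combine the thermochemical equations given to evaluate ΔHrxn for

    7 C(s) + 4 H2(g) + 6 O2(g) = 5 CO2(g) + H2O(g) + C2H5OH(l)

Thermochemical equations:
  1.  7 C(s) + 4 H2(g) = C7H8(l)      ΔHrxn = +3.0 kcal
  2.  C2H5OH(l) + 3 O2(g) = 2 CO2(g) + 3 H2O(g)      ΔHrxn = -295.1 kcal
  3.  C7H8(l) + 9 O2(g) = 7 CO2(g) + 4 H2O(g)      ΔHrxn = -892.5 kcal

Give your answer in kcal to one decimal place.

eq. 1 as written: +3.0 kcal
eq. 2 reversed: +295.1 kcal
eq. 3 as written: -892.5 kcal
Since enthalpy is a state function, ΔHrxn = (+3.0) + (+295.1) + (-892.5) = -594.4 kcal

ΔHrxn = -594.4 kcal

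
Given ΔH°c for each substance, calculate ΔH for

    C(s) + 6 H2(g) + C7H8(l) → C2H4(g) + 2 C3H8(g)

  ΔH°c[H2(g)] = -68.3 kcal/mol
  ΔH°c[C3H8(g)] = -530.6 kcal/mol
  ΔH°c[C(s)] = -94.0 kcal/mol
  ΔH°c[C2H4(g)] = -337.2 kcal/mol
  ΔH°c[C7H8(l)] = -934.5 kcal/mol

ΔH = -39.9 kcal/mol

With combustion enthalpies, reactants minus products:
= [1·(-94.0) + 6·(-68.3) + 1·(-934.5)] − [1·(-337.2) + 2·(-530.6)]
= -39.9 kcal/mol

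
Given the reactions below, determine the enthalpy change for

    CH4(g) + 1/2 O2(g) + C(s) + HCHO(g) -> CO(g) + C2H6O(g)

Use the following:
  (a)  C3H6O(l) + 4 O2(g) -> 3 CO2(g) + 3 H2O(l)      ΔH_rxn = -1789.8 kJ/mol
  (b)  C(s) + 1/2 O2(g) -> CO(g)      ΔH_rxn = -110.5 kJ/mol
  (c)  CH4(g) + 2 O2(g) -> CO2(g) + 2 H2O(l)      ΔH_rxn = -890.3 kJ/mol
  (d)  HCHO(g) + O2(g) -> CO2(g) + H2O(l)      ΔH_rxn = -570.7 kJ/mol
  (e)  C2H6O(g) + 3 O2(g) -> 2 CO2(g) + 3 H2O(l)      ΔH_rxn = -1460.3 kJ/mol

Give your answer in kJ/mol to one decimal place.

ΔH_rxn = -111.2 kJ/mol

(a): not needed (C3H6O(l) appears nowhere else).
(b) as written (CO(g) already on the product side): -110.5 kJ/mol
(c) as written (CH4(g) already on the reactant side): -890.3 kJ/mol
(d) as written (HCHO(g) already on the reactant side): -570.7 kJ/mol
(e) reversed (reverse to put C2H6O(g) on the product side): +1460.3 kJ/mol
ΔH_rxn = (1)·(-110.5) + (1)·(-890.3) + (1)·(-570.7) + (-1)·(-1460.3) = -111.2 kJ/mol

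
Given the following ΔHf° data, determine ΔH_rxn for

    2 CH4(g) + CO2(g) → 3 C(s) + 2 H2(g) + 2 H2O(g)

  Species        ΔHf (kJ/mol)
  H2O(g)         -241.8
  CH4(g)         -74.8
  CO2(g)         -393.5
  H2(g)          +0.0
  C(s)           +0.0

Products: 3·(+0.0) + 2·(+0.0) + 2·(-241.8) = -483.6
Reactants: 2·(-74.8) + 1·(-393.5) = -543.1
ΔH_rxn = (-483.6) − (-543.1) = 59.5 kJ/mol

ΔH_rxn = 59.5 kJ/mol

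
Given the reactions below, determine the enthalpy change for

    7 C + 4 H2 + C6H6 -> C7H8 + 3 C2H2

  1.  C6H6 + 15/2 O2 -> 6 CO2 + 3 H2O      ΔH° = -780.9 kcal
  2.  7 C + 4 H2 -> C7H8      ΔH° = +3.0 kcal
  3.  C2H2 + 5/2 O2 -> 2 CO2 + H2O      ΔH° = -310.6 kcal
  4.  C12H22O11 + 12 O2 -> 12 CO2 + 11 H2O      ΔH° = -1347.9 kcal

ΔH° = 153.9 kcal

eq. 1 as written: -780.9 kcal
eq. 2 as written: +3.0 kcal
eq. 3 reversed and × 3: (-3)·(-310.6) = +931.8 kcal
eq. 4: not needed.
ΔH° = (-780.9) + (+3.0) + (+931.8) = 153.9 kcal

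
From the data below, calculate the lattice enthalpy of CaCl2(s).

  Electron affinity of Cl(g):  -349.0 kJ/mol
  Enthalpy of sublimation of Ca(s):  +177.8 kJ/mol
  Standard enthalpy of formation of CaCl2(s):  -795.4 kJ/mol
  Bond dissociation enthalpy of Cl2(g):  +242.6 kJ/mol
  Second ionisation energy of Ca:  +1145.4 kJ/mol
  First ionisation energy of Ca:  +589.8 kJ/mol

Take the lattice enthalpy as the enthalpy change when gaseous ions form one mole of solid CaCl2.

ΔHf° = 1·ΔHsub + 1·(ΣIE) + 1·D(Cl2) + 2·EA + U
-795.4 = 1·(+177.8) + 1·(+1735.2) + 1·(+242.6) + 2·(-349.0) + U
U = -795.4 − (+1457.6) = -2253.0 kJ/mol

U = -2253.0 kJ/mol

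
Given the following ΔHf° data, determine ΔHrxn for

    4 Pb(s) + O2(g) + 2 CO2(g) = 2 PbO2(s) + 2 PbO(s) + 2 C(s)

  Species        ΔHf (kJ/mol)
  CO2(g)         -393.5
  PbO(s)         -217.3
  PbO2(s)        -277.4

ΔHrxn = -202.4 kJ/mol

Products: 2·(-277.4) + 2·(-217.3) + 2·(+0.0) = -989.4
Reactants: 4·(+0.0) + 1·(+0.0) + 2·(-393.5) = -787.0
ΔHrxn = (-989.4) − (-787.0) = -202.4 kJ/mol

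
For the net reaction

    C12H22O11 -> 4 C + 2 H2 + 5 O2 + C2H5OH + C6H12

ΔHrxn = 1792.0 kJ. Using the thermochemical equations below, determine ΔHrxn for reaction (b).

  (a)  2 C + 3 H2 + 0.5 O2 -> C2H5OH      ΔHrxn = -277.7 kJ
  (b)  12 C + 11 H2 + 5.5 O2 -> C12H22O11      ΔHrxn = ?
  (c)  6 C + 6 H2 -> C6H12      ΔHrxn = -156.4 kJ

(a) as written: -277.7 kJ
(b) reversed: contributes −x
(c) as written: -156.4 kJ
+1792.0 = (-277.7) + (-156.4) − x
x = (+1792.0 − (-434.1)) / (-1) = -2226.1 kJ

ΔHrxn = -2226.1 kJ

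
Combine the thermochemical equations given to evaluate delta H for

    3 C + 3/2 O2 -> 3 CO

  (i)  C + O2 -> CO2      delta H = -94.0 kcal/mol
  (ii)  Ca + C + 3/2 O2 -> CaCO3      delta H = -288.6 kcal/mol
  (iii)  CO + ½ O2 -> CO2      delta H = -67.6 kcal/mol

delta H = -79.2 kcal/mol

(i) × 3: (3)·(-94.0) = -282.0 kcal/mol
(ii): not needed (CaCO3 appears nowhere else).
(iii) reversed and × 3 (reverse to put CO on the product side; ×3 to match 3 CO in the target): (-3)·(-67.6) = +202.8 kcal/mol
delta H = (3)·(-94.0) + (-3)·(-67.6) = -79.2 kcal/mol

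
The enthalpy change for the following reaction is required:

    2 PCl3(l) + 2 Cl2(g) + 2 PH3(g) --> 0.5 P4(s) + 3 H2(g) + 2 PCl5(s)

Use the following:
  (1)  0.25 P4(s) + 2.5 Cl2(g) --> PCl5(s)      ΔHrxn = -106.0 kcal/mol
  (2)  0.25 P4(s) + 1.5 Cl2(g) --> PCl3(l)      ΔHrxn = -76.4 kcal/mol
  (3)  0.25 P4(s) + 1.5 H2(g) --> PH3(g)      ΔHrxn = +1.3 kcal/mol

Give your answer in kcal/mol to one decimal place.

ΔHrxn = -61.8 kcal/mol

(1) × 2 (×2 to match 2 PCl5(s) in the target): (2)·(-106.0) = -212.0 kcal/mol
(2) reversed and × 2 (PCl3(l) must end up as a reactant; scale by 2 for the 2 PCl3(l)): (-2)·(-76.4) = +152.8 kcal/mol
(3) reversed and × 2 (PH3(g) must end up as a reactant; ×2 to match 2 PH3(g) in the target): (-2)·(+1.3) = -2.6 kcal/mol
ΔHrxn = (-212.0) + (+152.8) + (-2.6) = -61.8 kcal/mol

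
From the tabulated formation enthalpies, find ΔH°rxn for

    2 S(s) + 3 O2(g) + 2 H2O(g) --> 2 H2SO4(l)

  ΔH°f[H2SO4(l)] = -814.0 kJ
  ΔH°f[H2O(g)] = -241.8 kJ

Products: 2·(-814.0) = -1628.0
Reactants: 2·(+0.0) + 3·(+0.0) + 2·(-241.8) = -483.6
ΔH°rxn = (-1628.0) − (-483.6) = -1144.4 kJ

ΔH°rxn = -1144.4 kJ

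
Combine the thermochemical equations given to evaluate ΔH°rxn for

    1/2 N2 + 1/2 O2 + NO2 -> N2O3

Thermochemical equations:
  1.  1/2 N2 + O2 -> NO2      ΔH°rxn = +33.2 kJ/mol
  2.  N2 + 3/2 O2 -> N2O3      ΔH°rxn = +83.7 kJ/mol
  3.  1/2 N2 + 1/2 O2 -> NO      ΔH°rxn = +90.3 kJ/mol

eq. 1 reversed: -33.2 kJ/mol
eq. 2 as written: +83.7 kJ/mol
eq. 3: not needed.
By Hess's law, ΔH°rxn = (-33.2) + (+83.7) = 50.5 kJ/mol

ΔH°rxn = 50.5 kJ/mol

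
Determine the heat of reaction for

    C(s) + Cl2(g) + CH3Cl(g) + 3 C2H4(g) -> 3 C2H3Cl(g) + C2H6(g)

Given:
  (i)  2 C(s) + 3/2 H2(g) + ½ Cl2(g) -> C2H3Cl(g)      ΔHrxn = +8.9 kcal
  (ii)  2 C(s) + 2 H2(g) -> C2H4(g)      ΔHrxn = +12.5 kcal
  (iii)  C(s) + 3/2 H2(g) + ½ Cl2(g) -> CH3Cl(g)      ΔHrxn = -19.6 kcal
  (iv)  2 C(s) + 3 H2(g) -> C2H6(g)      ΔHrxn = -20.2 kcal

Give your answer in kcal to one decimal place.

ΔHrxn = -11.4 kcal

(i) × 3 (scale by 3 for the 3 C2H3Cl(g)): (3)·(+8.9) = +26.7 kcal
(ii) reversed and × 3 (reverse to put C2H4(g) on the reactant side; scale by 3 for the 3 C2H4(g)): (-3)·(+12.5) = -37.5 kcal
(iii) reversed (CH3Cl(g) must end up as a reactant): +19.6 kcal
(iv) as written (C2H6(g) already on the product side): -20.2 kcal
ΔHrxn = (+26.7) + (-37.5) + (+19.6) + (-20.2) = -11.4 kcal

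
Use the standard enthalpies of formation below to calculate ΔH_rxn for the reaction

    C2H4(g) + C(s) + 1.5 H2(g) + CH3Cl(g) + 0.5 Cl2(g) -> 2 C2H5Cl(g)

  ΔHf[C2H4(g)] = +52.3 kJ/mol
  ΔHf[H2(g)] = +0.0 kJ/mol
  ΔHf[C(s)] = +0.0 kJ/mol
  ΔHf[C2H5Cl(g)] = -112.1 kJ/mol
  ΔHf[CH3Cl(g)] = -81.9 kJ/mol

Products: 2·(-112.1) = -224.2
Reactants: 1·(+52.3) + 1·(+0.0) + 3/2·(+0.0) + 1·(-81.9) + 1/2·(+0.0) = -29.6
ΔH_rxn = (-224.2) − (-29.6) = -194.6 kJ/mol

ΔH_rxn = -194.6 kJ/mol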